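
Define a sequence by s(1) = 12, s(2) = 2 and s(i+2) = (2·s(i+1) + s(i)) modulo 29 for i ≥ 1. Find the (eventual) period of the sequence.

Listing terms: s(1) = 12,  s(2) = 2,  s(3) = 16,  s(4) = 5,  s(5) = 26,  s(6) = 28,  s(7) = 24,  s(8) = 18,  s(9) = 2,  s(10) = 22,  s(11) = 17,  s(12) = 27,  s(13) = 13,  s(14) = 24,  s(15) = 3,  s(16) = 1,  s(17) = 5,  s(18) = 11,  s(19) = 27,  s(20) = 7,  s(21) = 12,  s(22) = 2.
The sequence repeats with period 20.

20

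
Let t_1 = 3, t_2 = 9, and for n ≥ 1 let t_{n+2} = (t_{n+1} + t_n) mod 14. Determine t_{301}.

9

Listing terms: t_1 = 3,  t_2 = 9,  t_3 = 12,  t_4 = 7,  t_5 = 5,  t_6 = 12,  t_7 = 3,  t_8 = 1,  t_9 = 4,  t_{10} = 5,  t_{11} = 9,  t_{12} = 0,  t_{13} = 9,  t_{14} = 9,  t_{15} = 4,  t_{16} = 13,  t_{17} = 3,  t_{18} = 2,  t_{19} = 5,  t_{20} = 7,  t_{21} = 12,  t_{22} = 5,  t_{23} = 3,  t_{24} = 8,  t_{25} = 11,  t_{26} = 5,  t_{27} = 2,  t_{28} = 7,  t_{29} = 9,  t_{30} = 2,  t_{31} = 11,  t_{32} = 13,  t_{33} = 10,  t_{34} = 9,  t_{35} = 5,  t_{36} = 0,  t_{37} = 5,  t_{38} = 5,  t_{39} = 10,  t_{40} = 1,  t_{41} = 11,  t_{42} = 12,  t_{43} = 9,  t_{44} = 7,  t_{45} = 2,  t_{46} = 9,  t_{47} = 11,  t_{48} = 6,  t_{49} = 3,  t_{50} = 9.
The sequence repeats with period 48.
(301 - 1) mod 48 = 12, so t_{301} = t_{13} = 9.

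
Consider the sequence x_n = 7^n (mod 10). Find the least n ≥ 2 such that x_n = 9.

Listing terms: x_1 = 7,  x_2 = 9,  x_3 = 3,  x_4 = 1,  x_5 = 7.
The sequence repeats with period 4.
The value 9 first appears (with n ≥ 2) at x_2.

2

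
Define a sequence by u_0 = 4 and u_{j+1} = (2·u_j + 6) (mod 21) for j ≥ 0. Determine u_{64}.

7

We have u_0 = 4,  u_1 = 14,  u_2 = 13,  u_3 = 11,  u_4 = 7,  u_5 = 20,  u_6 = 4.
The sequence repeats with period 6.
(64 - 0) mod 6 = 4, so u_{64} = u_4 = 7.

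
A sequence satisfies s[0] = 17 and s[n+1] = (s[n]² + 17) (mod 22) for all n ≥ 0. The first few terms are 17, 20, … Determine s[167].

We have s[0] = 17, s[1] = 20, s[2] = 21, s[3] = 18, s[4] = 11, s[5] = 6, s[6] = 9, s[7] = 10, s[8] = 7, s[9] = 0, s[10] = 17.
The sequence repeats with period 10.
(167 - 0) mod 10 = 7, so s[167] = s[7] = 10.

10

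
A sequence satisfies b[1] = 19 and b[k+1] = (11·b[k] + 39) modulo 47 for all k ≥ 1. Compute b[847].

b[1] = 19, b[2] = 13, b[3] = 41, b[4] = 20, b[5] = 24, b[6] = 21, b[7] = 35, b[8] = 1, b[9] = 3, b[10] = 25, b[11] = 32, b[12] = 15, b[13] = 16, b[14] = 27, b[15] = 7, b[16] = 22, b[17] = 46, b[18] = 28, b[19] = 18, b[20] = 2, b[21] = 14, b[22] = 5, b[23] = 0, b[24] = 39, b[25] = 45, b[26] = 17, b[27] = 38, b[28] = 34, b[29] = 37, b[30] = 23, b[31] = 10, b[32] = 8, b[33] = 33, b[34] = 26, b[35] = 43, b[36] = 42, b[37] = 31, b[38] = 4, b[39] = 36, b[40] = 12, b[41] = 30, b[42] = 40, b[43] = 9, b[44] = 44, b[45] = 6, b[46] = 11, b[47] = 19.
The sequence repeats with period 46.
(847 - 1) mod 46 = 18, so b[847] = b[19] = 18.

18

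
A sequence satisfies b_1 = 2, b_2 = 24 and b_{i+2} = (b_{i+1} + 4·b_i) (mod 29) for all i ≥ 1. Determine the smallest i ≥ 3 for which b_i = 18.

We have b_1 = 2, b_2 = 24, b_3 = 3, b_4 = 12, b_5 = 24, b_6 = 14, b_7 = 23, b_8 = 21, b_9 = 26, b_{10} = 23, b_{11} = 11, b_{12} = 16, b_{13} = 2, b_{14} = 8, b_{15} = 16, b_{16} = 19, b_{17} = 25, b_{18} = 14, b_{19} = 27, b_{20} = 25, b_{21} = 17, b_{22} = 1, b_{23} = 11, b_{24} = 15, b_{25} = 1, b_{26} = 3, b_{27} = 7, b_{28} = 19, b_{29} = 18, b_{30} = 7, b_{31} = 21, b_{32} = 20, b_{33} = 17, b_{34} = 10, b_{35} = 20, b_{36} = 2, b_{37} = 24.
The sequence repeats with period 35.
The value 18 first appears (with i ≥ 3) at b_{29}.

29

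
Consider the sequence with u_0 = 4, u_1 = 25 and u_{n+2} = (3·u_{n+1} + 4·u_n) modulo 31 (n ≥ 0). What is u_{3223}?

Computing terms: u_0 = 4; u_1 = 25; u_2 = 29; u_3 = 1; u_4 = 26; u_5 = 20; u_6 = 9; u_7 = 14; u_8 = 16; u_9 = 11; u_{10} = 4; u_{11} = 25.
The sequence repeats with period 10.
(3223 - 0) mod 10 = 3, so u_{3223} = u_3 = 1.

1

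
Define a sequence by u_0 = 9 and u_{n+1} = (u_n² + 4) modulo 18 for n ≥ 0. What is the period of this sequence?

We have u_0 = 9; u_1 = 13; u_2 = 11; u_3 = 17; u_4 = 5; u_5 = 11.
Since u_5 = u_2 = 11, the sequence is eventually periodic: after a pre-period of length 2 it cycles with period 3.

3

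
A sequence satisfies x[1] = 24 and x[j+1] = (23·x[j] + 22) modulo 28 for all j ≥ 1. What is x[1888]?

10

Computing terms: x[1] = 24,  x[2] = 14,  x[3] = 8,  x[4] = 10,  x[5] = 0,  x[6] = 22,  x[7] = 24.
The sequence repeats with period 6.
So x[1888] = x[1 + ((1888-1) mod 6)] = x[4] = 10.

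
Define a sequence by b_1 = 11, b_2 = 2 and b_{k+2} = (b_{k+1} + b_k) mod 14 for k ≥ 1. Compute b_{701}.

b_1 = 11; b_2 = 2; b_3 = 13; b_4 = 1; b_5 = 0; b_6 = 1; b_7 = 1; b_8 = 2; b_9 = 3; b_{10} = 5; b_{11} = 8; b_{12} = 13; b_{13} = 7; b_{14} = 6; b_{15} = 13; b_{16} = 5; b_{17} = 4; b_{18} = 9; b_{19} = 13; b_{20} = 8; b_{21} = 7; b_{22} = 1; b_{23} = 8; b_{24} = 9; b_{25} = 3; b_{26} = 12; b_{27} = 1; b_{28} = 13; b_{29} = 0; b_{30} = 13; b_{31} = 13; b_{32} = 12; b_{33} = 11; b_{34} = 9; b_{35} = 6; b_{36} = 1; b_{37} = 7; b_{38} = 8; b_{39} = 1; b_{40} = 9; b_{41} = 10; b_{42} = 5; b_{43} = 1; b_{44} = 6; b_{45} = 7; b_{46} = 13; b_{47} = 6; b_{48} = 5; b_{49} = 11; b_{50} = 2.
The sequence repeats with period 48.
So b_{701} = b_{1 + ((701-1) mod 48)} = b_{29} = 0.

0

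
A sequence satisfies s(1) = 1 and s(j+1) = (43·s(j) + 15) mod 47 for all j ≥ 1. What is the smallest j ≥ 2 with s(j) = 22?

Computing terms: s(1) = 1,  s(2) = 11,  s(3) = 18,  s(4) = 37,  s(5) = 8,  s(6) = 30,  s(7) = 36,  s(8) = 12,  s(9) = 14,  s(10) = 6,  s(11) = 38,  s(12) = 4,  s(13) = 46,  s(14) = 19,  s(15) = 33,  s(16) = 24,  s(17) = 13,  s(18) = 10,  s(19) = 22,  s(20) = 21,  s(21) = 25,  s(22) = 9,  s(23) = 26,  s(24) = 5,  s(25) = 42,  s(26) = 35,  s(27) = 16,  s(28) = 45,  s(29) = 23,  s(30) = 17,  s(31) = 41,  s(32) = 39,  s(33) = 0,  s(34) = 15,  s(35) = 2,  s(36) = 7,  s(37) = 34,  s(38) = 20,  s(39) = 29,  s(40) = 40,  s(41) = 43,  s(42) = 31,  s(43) = 32,  s(44) = 28,  s(45) = 44,  s(46) = 27,  s(47) = 1.
Since s(47) = s(1) = 1, the sequence is periodic with period 46.
The value 22 first appears (with j ≥ 2) at s(19).

19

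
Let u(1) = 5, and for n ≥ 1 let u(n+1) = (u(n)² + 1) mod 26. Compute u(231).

1

Listing terms: u(1) = 5, u(2) = 0, u(3) = 1, u(4) = 2, u(5) = 5.
Since u(5) = u(1) = 5, the sequence is periodic with period 4.
(231 - 1) mod 4 = 2, so u(231) = u(3) = 1.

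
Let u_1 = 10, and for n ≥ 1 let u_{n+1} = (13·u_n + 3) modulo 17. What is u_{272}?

We have u_1 = 10, u_2 = 14, u_3 = 15, u_4 = 11, u_5 = 10.
Since u_5 = u_1 = 10, the sequence is periodic with period 4.
(272 - 1) mod 4 = 3, so u_{272} = u_4 = 11.

11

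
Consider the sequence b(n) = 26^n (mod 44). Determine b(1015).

12

Computing terms: b(0) = 1,  b(1) = 26,  b(2) = 16,  b(3) = 20,  b(4) = 36,  b(5) = 12,  b(6) = 4,  b(7) = 16.
Since b(7) = b(2) = 16, the sequence is eventually periodic: after a pre-period of length 2 it cycles with period 5.
For n ≥ 2, b(n) depends only on (n - 2) mod 5. (1015 - 2) mod 5 = 3, so b(1015) = b(5) = 12.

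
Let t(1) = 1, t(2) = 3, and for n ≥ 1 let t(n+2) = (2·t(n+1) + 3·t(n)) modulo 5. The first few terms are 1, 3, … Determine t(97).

1

We have t(1) = 1; t(2) = 3; t(3) = 4; t(4) = 2; t(5) = 1; t(6) = 3.
The sequence repeats with period 4.
So t(97) = t(1 + ((97-1) mod 4)) = t(1) = 1.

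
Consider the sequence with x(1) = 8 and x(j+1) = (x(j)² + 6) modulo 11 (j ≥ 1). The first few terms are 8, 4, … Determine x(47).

7

Listing terms: x(1) = 8, x(2) = 4, x(3) = 0, x(4) = 6, x(5) = 9, x(6) = 10, x(7) = 7, x(8) = 0.
Since x(8) = x(3) = 0, the sequence is eventually periodic: after a pre-period of length 2 it cycles with period 5.
For j ≥ 3, x(j) depends only on (j - 3) mod 5. (47 - 3) mod 5 = 4, so x(47) = x(7) = 7.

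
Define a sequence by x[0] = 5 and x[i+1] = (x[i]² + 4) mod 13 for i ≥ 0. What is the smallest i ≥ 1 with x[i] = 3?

Listing terms: x[0] = 5,  x[1] = 3,  x[2] = 0,  x[3] = 4,  x[4] = 7,  x[5] = 1,  x[6] = 5.
Since x[6] = x[0] = 5, the sequence is periodic with period 6.
The value 3 first appears (with i ≥ 1) at x[1].

1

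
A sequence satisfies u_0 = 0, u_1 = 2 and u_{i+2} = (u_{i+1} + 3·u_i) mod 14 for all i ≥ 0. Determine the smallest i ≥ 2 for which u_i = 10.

We have u_0 = 0,  u_1 = 2,  u_2 = 2,  u_3 = 8,  u_4 = 0,  u_5 = 10,  u_6 = 10,  u_7 = 12,  u_8 = 0,  u_9 = 8,  u_{10} = 8,  u_{11} = 4,  u_{12} = 0,  u_{13} = 12,  u_{14} = 12,  u_{15} = 6,  u_{16} = 0,  u_{17} = 4,  u_{18} = 4,  u_{19} = 2,  u_{20} = 0,  u_{21} = 6,  u_{22} = 6,  u_{23} = 10,  u_{24} = 0,  u_{25} = 2.
Since (u_{24}, u_{25}) = (u_0, u_1) = (0, 2) (two consecutive terms determine the rest), the sequence is periodic with period 24.
The value 10 first appears (with i ≥ 2) at u_5.

5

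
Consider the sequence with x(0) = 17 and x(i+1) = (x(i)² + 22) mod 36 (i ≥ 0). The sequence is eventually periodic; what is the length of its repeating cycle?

x(0) = 17; x(1) = 23; x(2) = 11; x(3) = 35; x(4) = 23.
Since x(4) = x(1) = 23, the sequence is eventually periodic: after a pre-period of length 1 it cycles with period 3.

3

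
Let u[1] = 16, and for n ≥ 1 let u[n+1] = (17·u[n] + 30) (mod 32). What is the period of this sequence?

u[1] = 16,  u[2] = 14,  u[3] = 12,  u[4] = 10,  u[5] = 8,  u[6] = 6,  u[7] = 4,  u[8] = 2,  u[9] = 0,  u[10] = 30,  u[11] = 28,  u[12] = 26,  u[13] = 24,  u[14] = 22,  u[15] = 20,  u[16] = 18,  u[17] = 16.
Since u[17] = u[1] = 16, the sequence is periodic with period 16.

16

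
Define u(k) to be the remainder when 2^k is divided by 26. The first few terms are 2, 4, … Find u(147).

8

Computing terms: u(1) = 2, u(2) = 4, u(3) = 8, u(4) = 16, u(5) = 6, u(6) = 12, u(7) = 24, u(8) = 22, u(9) = 18, u(10) = 10, u(11) = 20, u(12) = 14, u(13) = 2.
The sequence repeats with period 12.
So u(147) = u(1 + ((147-1) mod 12)) = u(3) = 8.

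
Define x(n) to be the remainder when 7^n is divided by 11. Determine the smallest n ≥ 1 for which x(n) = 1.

We have x(0) = 1, x(1) = 7, x(2) = 5, x(3) = 2, x(4) = 3, x(5) = 10, x(6) = 4, x(7) = 6, x(8) = 9, x(9) = 8, x(10) = 1.
The sequence repeats with period 10.
The value 1 next appears (with n ≥ 1) at x(10).

10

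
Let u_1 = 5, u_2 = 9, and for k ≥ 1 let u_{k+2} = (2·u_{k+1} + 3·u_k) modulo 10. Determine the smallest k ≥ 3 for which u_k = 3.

We have u_1 = 5; u_2 = 9; u_3 = 3; u_4 = 3; u_5 = 5; u_6 = 9.
Since (u_5, u_6) = (u_1, u_2) = (5, 9) (two consecutive terms determine the rest), the sequence is periodic with period 4.
The value 3 first appears (with k ≥ 3) at u_3.

3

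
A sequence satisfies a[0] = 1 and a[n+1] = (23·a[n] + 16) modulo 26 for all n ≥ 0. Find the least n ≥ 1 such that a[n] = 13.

1

a[0] = 1; a[1] = 13; a[2] = 3; a[3] = 7; a[4] = 21; a[5] = 5; a[6] = 1.
The sequence repeats with period 6.
The value 13 first appears (with n ≥ 1) at a[1].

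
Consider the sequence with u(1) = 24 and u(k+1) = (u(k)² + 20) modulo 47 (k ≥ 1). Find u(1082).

u(1) = 24; u(2) = 32; u(3) = 10; u(4) = 26; u(5) = 38; u(6) = 7; u(7) = 22; u(8) = 34; u(9) = 1; u(10) = 21; u(11) = 38.
Since u(11) = u(5) = 38, the sequence is eventually periodic: after a pre-period of length 4 it cycles with period 6.
For k ≥ 5, u(k) depends only on (k - 5) mod 6. (1082 - 5) mod 6 = 3, so u(1082) = u(8) = 34.

34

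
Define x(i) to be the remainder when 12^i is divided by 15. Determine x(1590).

9

Listing terms: x(1) = 12,  x(2) = 9,  x(3) = 3,  x(4) = 6,  x(5) = 12.
The sequence repeats with period 4.
(1590 - 1) mod 4 = 1, so x(1590) = x(2) = 9.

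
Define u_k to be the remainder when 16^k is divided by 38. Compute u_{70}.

We have u_0 = 1, u_1 = 16, u_2 = 28, u_3 = 30, u_4 = 24, u_5 = 4, u_6 = 26, u_7 = 36, u_8 = 6, u_9 = 20, u_{10} = 16.
Since u_{10} = u_1 = 16, the sequence is eventually periodic: after a pre-period of length 1 it cycles with period 9.
For k ≥ 1, u_k depends only on (k - 1) mod 9. (70 - 1) mod 9 = 6, so u_{70} = u_7 = 36.

36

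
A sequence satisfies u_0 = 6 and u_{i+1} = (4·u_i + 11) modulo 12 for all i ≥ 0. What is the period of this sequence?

Listing terms: u_0 = 6; u_1 = 11; u_2 = 7; u_3 = 3; u_4 = 11.
Since u_4 = u_1 = 11, the sequence is eventually periodic: after a pre-period of length 1 it cycles with period 3.

3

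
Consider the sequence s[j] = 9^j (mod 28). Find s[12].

1

Computing terms: s[1] = 9,  s[2] = 25,  s[3] = 1,  s[4] = 9.
Since s[4] = s[1] = 9, the sequence is periodic with period 3.
(12 - 1) mod 3 = 2, so s[12] = s[3] = 1.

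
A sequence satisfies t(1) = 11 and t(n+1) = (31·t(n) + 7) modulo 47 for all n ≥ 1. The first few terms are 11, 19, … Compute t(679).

Computing terms: t(1) = 11,  t(2) = 19,  t(3) = 32,  t(4) = 12,  t(5) = 3,  t(6) = 6,  t(7) = 5,  t(8) = 21,  t(9) = 0,  t(10) = 7,  t(11) = 36,  t(12) = 42,  t(13) = 40,  t(14) = 25,  t(15) = 30,  t(16) = 44,  t(17) = 8,  t(18) = 20,  t(19) = 16,  t(20) = 33,  t(21) = 43,  t(22) = 24,  t(23) = 46,  t(24) = 23,  t(25) = 15,  t(26) = 2,  t(27) = 22,  t(28) = 31,  t(29) = 28,  t(30) = 29,  t(31) = 13,  t(32) = 34,  t(33) = 27,  t(34) = 45,  t(35) = 39,  t(36) = 41,  t(37) = 9,  t(38) = 4,  t(39) = 37,  t(40) = 26,  t(41) = 14,  t(42) = 18,  t(43) = 1,  t(44) = 38,  t(45) = 10,  t(46) = 35,  t(47) = 11.
The sequence repeats with period 46.
So t(679) = t(1 + ((679-1) mod 46)) = t(35) = 39.

39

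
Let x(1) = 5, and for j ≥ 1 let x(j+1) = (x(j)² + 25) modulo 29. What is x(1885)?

Listing terms: x(1) = 5, x(2) = 21, x(3) = 2, x(4) = 0, x(5) = 25, x(6) = 12, x(7) = 24, x(8) = 21.
Since x(8) = x(2) = 21, the sequence is eventually periodic: after a pre-period of length 1 it cycles with period 6.
For j ≥ 2, x(j) depends only on (j - 2) mod 6. (1885 - 2) mod 6 = 5, so x(1885) = x(7) = 24.

24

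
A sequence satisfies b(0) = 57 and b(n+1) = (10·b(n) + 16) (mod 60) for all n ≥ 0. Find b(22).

16

Listing terms: b(0) = 57; b(1) = 46; b(2) = 56; b(3) = 36; b(4) = 16; b(5) = 56.
Since b(5) = b(2) = 56, the sequence is eventually periodic: after a pre-period of length 2 it cycles with period 3.
For n ≥ 2, b(n) depends only on (n - 2) mod 3. (22 - 2) mod 3 = 2, so b(22) = b(4) = 16.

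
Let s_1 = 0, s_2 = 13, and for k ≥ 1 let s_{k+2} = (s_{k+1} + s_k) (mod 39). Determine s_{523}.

We have s_1 = 0,  s_2 = 13,  s_3 = 13,  s_4 = 26,  s_5 = 0,  s_6 = 26,  s_7 = 26,  s_8 = 13,  s_9 = 0,  s_{10} = 13.
The sequence repeats with period 8.
(523 - 1) mod 8 = 2, so s_{523} = s_3 = 13.

13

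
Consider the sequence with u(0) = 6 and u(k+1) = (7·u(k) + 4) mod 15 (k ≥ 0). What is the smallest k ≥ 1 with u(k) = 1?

1

We have u(0) = 6; u(1) = 1; u(2) = 11; u(3) = 6.
The sequence repeats with period 3.
The value 1 first appears (with k ≥ 1) at u(1).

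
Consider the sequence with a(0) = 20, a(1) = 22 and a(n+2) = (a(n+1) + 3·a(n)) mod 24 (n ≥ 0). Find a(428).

10

a(0) = 20,  a(1) = 22,  a(2) = 10,  a(3) = 4,  a(4) = 10,  a(5) = 22,  a(6) = 4,  a(7) = 22,  a(8) = 10.
Since (a(7), a(8)) = (a(1), a(2)) = (22, 10) (two consecutive terms determine the rest), the sequence is eventually periodic: after a pre-period of length 1 it cycles with period 6.
For n ≥ 1, a(n) depends only on (n - 1) mod 6. (428 - 1) mod 6 = 1, so a(428) = a(2) = 10.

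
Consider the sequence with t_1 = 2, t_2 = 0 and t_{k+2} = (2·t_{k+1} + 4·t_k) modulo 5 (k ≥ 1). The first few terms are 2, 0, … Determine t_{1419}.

Listing terms: t_1 = 2; t_2 = 0; t_3 = 3; t_4 = 1; t_5 = 4; t_6 = 2; t_7 = 0.
The sequence repeats with period 5.
So t_{1419} = t_{1 + ((1419-1) mod 5)} = t_4 = 1.

1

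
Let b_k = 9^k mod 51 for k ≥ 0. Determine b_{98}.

b_0 = 1,  b_1 = 9,  b_2 = 30,  b_3 = 15,  b_4 = 33,  b_5 = 42,  b_6 = 21,  b_7 = 36,  b_8 = 18,  b_9 = 9.
Since b_9 = b_1 = 9, the sequence is eventually periodic: after a pre-period of length 1 it cycles with period 8.
For k ≥ 1, b_k depends only on (k - 1) mod 8. (98 - 1) mod 8 = 1, so b_{98} = b_2 = 30.

30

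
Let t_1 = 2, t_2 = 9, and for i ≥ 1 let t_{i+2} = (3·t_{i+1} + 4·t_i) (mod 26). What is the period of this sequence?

Listing terms: t_1 = 2,  t_2 = 9,  t_3 = 9,  t_4 = 11,  t_5 = 17,  t_6 = 17,  t_7 = 15,  t_8 = 9,  t_9 = 9.
Since (t_8, t_9) = (t_2, t_3) = (9, 9) (two consecutive terms determine the rest), the sequence is eventually periodic: after a pre-period of length 1 it cycles with period 6.

6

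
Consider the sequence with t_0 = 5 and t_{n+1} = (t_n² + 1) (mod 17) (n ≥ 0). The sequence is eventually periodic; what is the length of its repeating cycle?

Computing terms: t_0 = 5; t_1 = 9; t_2 = 14; t_3 = 10; t_4 = 16; t_5 = 2; t_6 = 5.
Since t_6 = t_0 = 5, the sequence is periodic with period 6.

6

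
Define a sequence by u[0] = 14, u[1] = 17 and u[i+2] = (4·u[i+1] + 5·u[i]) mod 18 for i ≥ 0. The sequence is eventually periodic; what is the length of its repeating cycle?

Listing terms: u[0] = 14,  u[1] = 17,  u[2] = 12,  u[3] = 7,  u[4] = 16,  u[5] = 9,  u[6] = 8,  u[7] = 5,  u[8] = 6,  u[9] = 13,  u[10] = 10,  u[11] = 15,  u[12] = 2,  u[13] = 11,  u[14] = 0,  u[15] = 1,  u[16] = 4,  u[17] = 3,  u[18] = 14,  u[19] = 17.
Since (u[18], u[19]) = (u[0], u[1]) = (14, 17) (two consecutive terms determine the rest), the sequence is periodic with period 18.

18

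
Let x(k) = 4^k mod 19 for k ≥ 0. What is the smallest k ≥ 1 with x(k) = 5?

8

We have x(0) = 1, x(1) = 4, x(2) = 16, x(3) = 7, x(4) = 9, x(5) = 17, x(6) = 11, x(7) = 6, x(8) = 5, x(9) = 1.
Since x(9) = x(0) = 1, the sequence is periodic with period 9.
The value 5 first appears (with k ≥ 1) at x(8).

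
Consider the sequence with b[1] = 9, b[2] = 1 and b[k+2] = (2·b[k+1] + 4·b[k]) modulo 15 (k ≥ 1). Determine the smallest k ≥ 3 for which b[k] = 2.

20

b[1] = 9,  b[2] = 1,  b[3] = 8,  b[4] = 5,  b[5] = 12,  b[6] = 14,  b[7] = 1,  b[8] = 13,  b[9] = 0,  b[10] = 7,  b[11] = 14,  b[12] = 11,  b[13] = 3,  b[14] = 5,  b[15] = 7,  b[16] = 4,  b[17] = 6,  b[18] = 13,  b[19] = 5,  b[20] = 2,  b[21] = 9,  b[22] = 11,  b[23] = 13,  b[24] = 10,  b[25] = 12,  b[26] = 4,  b[27] = 11,  b[28] = 8,  b[29] = 0,  b[30] = 2,  b[31] = 4,  b[32] = 1,  b[33] = 3,  b[34] = 10,  b[35] = 2,  b[36] = 14,  b[37] = 6,  b[38] = 8,  b[39] = 10,  b[40] = 7,  b[41] = 9,  b[42] = 1.
Since (b[41], b[42]) = (b[1], b[2]) = (9, 1) (two consecutive terms determine the rest), the sequence is periodic with period 40.
The value 2 first appears (with k ≥ 3) at b[20].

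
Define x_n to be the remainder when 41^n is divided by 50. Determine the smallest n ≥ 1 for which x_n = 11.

4

x_0 = 1; x_1 = 41; x_2 = 31; x_3 = 21; x_4 = 11; x_5 = 1.
The sequence repeats with period 5.
The value 11 first appears (with n ≥ 1) at x_4.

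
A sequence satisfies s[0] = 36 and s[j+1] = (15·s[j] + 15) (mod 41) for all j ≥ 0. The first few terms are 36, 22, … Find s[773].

We have s[0] = 36, s[1] = 22, s[2] = 17, s[3] = 24, s[4] = 6, s[5] = 23, s[6] = 32, s[7] = 3, s[8] = 19, s[9] = 13, s[10] = 5, s[11] = 8, s[12] = 12, s[13] = 31, s[14] = 29, s[15] = 40, s[16] = 0, s[17] = 15, s[18] = 35, s[19] = 7, s[20] = 38, s[21] = 11, s[22] = 16, s[23] = 9, s[24] = 27, s[25] = 10, s[26] = 1, s[27] = 30, s[28] = 14, s[29] = 20, s[30] = 28, s[31] = 25, s[32] = 21, s[33] = 2, s[34] = 4, s[35] = 34, s[36] = 33, s[37] = 18, s[38] = 39, s[39] = 26, s[40] = 36.
Since s[40] = s[0] = 36, the sequence is periodic with period 40.
So s[773] = s[0 + ((773-0) mod 40)] = s[13] = 31.

31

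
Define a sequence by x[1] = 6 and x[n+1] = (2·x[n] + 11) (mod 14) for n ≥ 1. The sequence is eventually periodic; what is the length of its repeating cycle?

3

x[1] = 6, x[2] = 9, x[3] = 1, x[4] = 13, x[5] = 9.
Since x[5] = x[2] = 9, the sequence is eventually periodic: after a pre-period of length 1 it cycles with period 3.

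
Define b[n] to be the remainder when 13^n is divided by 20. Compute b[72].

We have b[0] = 1, b[1] = 13, b[2] = 9, b[3] = 17, b[4] = 1.
Since b[4] = b[0] = 1, the sequence is periodic with period 4.
(72 - 0) mod 4 = 0, so b[72] = b[0] = 1.

1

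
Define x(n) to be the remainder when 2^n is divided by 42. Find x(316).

16

Listing terms: x(1) = 2,  x(2) = 4,  x(3) = 8,  x(4) = 16,  x(5) = 32,  x(6) = 22,  x(7) = 2.
Since x(7) = x(1) = 2, the sequence is periodic with period 6.
(316 - 1) mod 6 = 3, so x(316) = x(4) = 16.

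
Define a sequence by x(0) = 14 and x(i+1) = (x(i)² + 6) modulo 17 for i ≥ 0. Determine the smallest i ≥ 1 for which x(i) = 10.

Computing terms: x(0) = 14,  x(1) = 15,  x(2) = 10,  x(3) = 4,  x(4) = 5,  x(5) = 14.
The sequence repeats with period 5.
The value 10 first appears (with i ≥ 1) at x(2).

2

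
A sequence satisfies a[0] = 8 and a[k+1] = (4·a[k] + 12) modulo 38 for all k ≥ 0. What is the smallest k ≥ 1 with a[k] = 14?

Listing terms: a[0] = 8,  a[1] = 6,  a[2] = 36,  a[3] = 4,  a[4] = 28,  a[5] = 10,  a[6] = 14,  a[7] = 30,  a[8] = 18,  a[9] = 8.
Since a[9] = a[0] = 8, the sequence is periodic with period 9.
The value 14 first appears (with k ≥ 1) at a[6].

6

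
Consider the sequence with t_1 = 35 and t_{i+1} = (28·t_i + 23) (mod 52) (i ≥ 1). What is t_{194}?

t_1 = 35,  t_2 = 15,  t_3 = 27,  t_4 = 51,  t_5 = 47,  t_6 = 39,  t_7 = 23,  t_8 = 43,  t_9 = 31,  t_{10} = 7,  t_{11} = 11,  t_{12} = 19,  t_{13} = 35.
Since t_{13} = t_1 = 35, the sequence is periodic with period 12.
(194 - 1) mod 12 = 1, so t_{194} = t_2 = 15.

15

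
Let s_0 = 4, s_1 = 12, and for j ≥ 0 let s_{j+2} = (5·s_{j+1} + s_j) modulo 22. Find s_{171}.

2

Listing terms: s_0 = 4,  s_1 = 12,  s_2 = 20,  s_3 = 2,  s_4 = 8,  s_5 = 20,  s_6 = 20,  s_7 = 10,  s_8 = 4,  s_9 = 8,  s_{10} = 0,  s_{11} = 8,  s_{12} = 18,  s_{13} = 10,  s_{14} = 2,  s_{15} = 20,  s_{16} = 14,  s_{17} = 2,  s_{18} = 2,  s_{19} = 12,  s_{20} = 18,  s_{21} = 14,  s_{22} = 0,  s_{23} = 14,  s_{24} = 4,  s_{25} = 12.
Since (s_{24}, s_{25}) = (s_0, s_1) = (4, 12) (two consecutive terms determine the rest), the sequence is periodic with period 24.
(171 - 0) mod 24 = 3, so s_{171} = s_3 = 2.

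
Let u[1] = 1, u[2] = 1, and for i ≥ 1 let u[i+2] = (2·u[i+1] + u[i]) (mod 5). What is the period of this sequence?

12

u[1] = 1; u[2] = 1; u[3] = 3; u[4] = 2; u[5] = 2; u[6] = 1; u[7] = 4; u[8] = 4; u[9] = 2; u[10] = 3; u[11] = 3; u[12] = 4; u[13] = 1; u[14] = 1.
Since (u[13], u[14]) = (u[1], u[2]) = (1, 1) (two consecutive terms determine the rest), the sequence is periodic with period 12.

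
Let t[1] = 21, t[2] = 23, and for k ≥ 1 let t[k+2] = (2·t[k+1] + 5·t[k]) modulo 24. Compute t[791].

23

Computing terms: t[1] = 21, t[2] = 23, t[3] = 7, t[4] = 9, t[5] = 5, t[6] = 7, t[7] = 15, t[8] = 17, t[9] = 13, t[10] = 15, t[11] = 23, t[12] = 1, t[13] = 21, t[14] = 23.
The sequence repeats with period 12.
So t[791] = t[1 + ((791-1) mod 12)] = t[11] = 23.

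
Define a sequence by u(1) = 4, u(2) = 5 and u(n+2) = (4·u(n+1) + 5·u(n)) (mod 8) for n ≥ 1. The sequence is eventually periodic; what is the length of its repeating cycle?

Listing terms: u(1) = 4,  u(2) = 5,  u(3) = 0,  u(4) = 1,  u(5) = 4,  u(6) = 5.
The sequence repeats with period 4.

4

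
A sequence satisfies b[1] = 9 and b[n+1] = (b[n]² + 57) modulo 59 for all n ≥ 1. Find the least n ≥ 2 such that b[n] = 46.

We have b[1] = 9; b[2] = 20; b[3] = 44; b[4] = 46; b[5] = 49; b[6] = 39; b[7] = 44.
Since b[7] = b[3] = 44, the sequence is eventually periodic: after a pre-period of length 2 it cycles with period 4.
The value 46 first appears (with n ≥ 2) at b[4].

4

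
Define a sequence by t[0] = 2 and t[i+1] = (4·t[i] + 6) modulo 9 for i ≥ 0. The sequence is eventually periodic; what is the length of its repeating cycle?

Listing terms: t[0] = 2, t[1] = 5, t[2] = 8, t[3] = 2.
The sequence repeats with period 3.

3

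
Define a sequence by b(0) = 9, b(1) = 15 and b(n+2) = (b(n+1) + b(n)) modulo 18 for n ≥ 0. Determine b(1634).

Computing terms: b(0) = 9; b(1) = 15; b(2) = 6; b(3) = 3; b(4) = 9; b(5) = 12; b(6) = 3; b(7) = 15; b(8) = 0; b(9) = 15; b(10) = 15; b(11) = 12; b(12) = 9; b(13) = 3; b(14) = 12; b(15) = 15; b(16) = 9; b(17) = 6; b(18) = 15; b(19) = 3; b(20) = 0; b(21) = 3; b(22) = 3; b(23) = 6; b(24) = 9; b(25) = 15.
The sequence repeats with period 24.
So b(1634) = b(0 + ((1634-0) mod 24)) = b(2) = 6.

6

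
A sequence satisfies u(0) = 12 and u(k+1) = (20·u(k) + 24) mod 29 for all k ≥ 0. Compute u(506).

u(0) = 12; u(1) = 3; u(2) = 26; u(3) = 22; u(4) = 0; u(5) = 24; u(6) = 11; u(7) = 12.
Since u(7) = u(0) = 12, the sequence is periodic with period 7.
(506 - 0) mod 7 = 2, so u(506) = u(2) = 26.

26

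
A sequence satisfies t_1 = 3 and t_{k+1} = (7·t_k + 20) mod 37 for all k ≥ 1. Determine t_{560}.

4

t_1 = 3; t_2 = 4; t_3 = 11; t_4 = 23; t_5 = 33; t_6 = 29; t_7 = 1; t_8 = 27; t_9 = 24; t_{10} = 3.
The sequence repeats with period 9.
So t_{560} = t_{1 + ((560-1) mod 9)} = t_2 = 4.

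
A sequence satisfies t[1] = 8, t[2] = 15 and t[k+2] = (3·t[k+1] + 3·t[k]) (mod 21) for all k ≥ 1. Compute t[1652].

Listing terms: t[1] = 8, t[2] = 15, t[3] = 6, t[4] = 0, t[5] = 18, t[6] = 12, t[7] = 6, t[8] = 12, t[9] = 12, t[10] = 9, t[11] = 0, t[12] = 6, t[13] = 18, t[14] = 9, t[15] = 18, t[16] = 18, t[17] = 3, t[18] = 0, t[19] = 9, t[20] = 6, t[21] = 3, t[22] = 6, t[23] = 6, t[24] = 15, t[25] = 0, t[26] = 3, t[27] = 9, t[28] = 15, t[29] = 9, t[30] = 9, t[31] = 12, t[32] = 0, t[33] = 15, t[34] = 3, t[35] = 12, t[36] = 3, t[37] = 3, t[38] = 18, t[39] = 0, t[40] = 12, t[41] = 15, t[42] = 18, t[43] = 15, t[44] = 15, t[45] = 6.
Since (t[44], t[45]) = (t[2], t[3]) = (15, 6) (two consecutive terms determine the rest), the sequence is eventually periodic: after a pre-period of length 1 it cycles with period 42.
For k ≥ 2, t[k] depends only on (k - 2) mod 42. (1652 - 2) mod 42 = 12, so t[1652] = t[14] = 9.

9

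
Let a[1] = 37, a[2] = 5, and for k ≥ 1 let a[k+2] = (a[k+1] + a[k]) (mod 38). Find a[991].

a[1] = 37,  a[2] = 5,  a[3] = 4,  a[4] = 9,  a[5] = 13,  a[6] = 22,  a[7] = 35,  a[8] = 19,  a[9] = 16,  a[10] = 35,  a[11] = 13,  a[12] = 10,  a[13] = 23,  a[14] = 33,  a[15] = 18,  a[16] = 13,  a[17] = 31,  a[18] = 6,  a[19] = 37,  a[20] = 5.
The sequence repeats with period 18.
So a[991] = a[1 + ((991-1) mod 18)] = a[1] = 37.

37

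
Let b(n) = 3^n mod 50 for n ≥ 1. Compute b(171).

47

We have b(1) = 3; b(2) = 9; b(3) = 27; b(4) = 31; b(5) = 43; b(6) = 29; b(7) = 37; b(8) = 11; b(9) = 33; b(10) = 49; b(11) = 47; b(12) = 41; b(13) = 23; b(14) = 19; b(15) = 7; b(16) = 21; b(17) = 13; b(18) = 39; b(19) = 17; b(20) = 1; b(21) = 3.
Since b(21) = b(1) = 3, the sequence is periodic with period 20.
(171 - 1) mod 20 = 10, so b(171) = b(11) = 47.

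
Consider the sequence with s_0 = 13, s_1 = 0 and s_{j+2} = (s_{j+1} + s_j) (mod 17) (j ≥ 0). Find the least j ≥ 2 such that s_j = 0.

10

Computing terms: s_0 = 13, s_1 = 0, s_2 = 13, s_3 = 13, s_4 = 9, s_5 = 5, s_6 = 14, s_7 = 2, s_8 = 16, s_9 = 1, s_{10} = 0, s_{11} = 1, s_{12} = 1, s_{13} = 2, s_{14} = 3, s_{15} = 5, s_{16} = 8, s_{17} = 13, s_{18} = 4, s_{19} = 0, s_{20} = 4, s_{21} = 4, s_{22} = 8, s_{23} = 12, s_{24} = 3, s_{25} = 15, s_{26} = 1, s_{27} = 16, s_{28} = 0, s_{29} = 16, s_{30} = 16, s_{31} = 15, s_{32} = 14, s_{33} = 12, s_{34} = 9, s_{35} = 4, s_{36} = 13, s_{37} = 0.
The sequence repeats with period 36.
The value 0 first appears (with j ≥ 2) at s_{10}.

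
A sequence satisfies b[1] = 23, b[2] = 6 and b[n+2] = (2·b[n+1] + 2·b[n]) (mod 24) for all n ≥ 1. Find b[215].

Listing terms: b[1] = 23, b[2] = 6, b[3] = 10, b[4] = 8, b[5] = 12, b[6] = 16, b[7] = 8, b[8] = 0, b[9] = 16, b[10] = 8.
Since (b[9], b[10]) = (b[6], b[7]) = (16, 8) (two consecutive terms determine the rest), the sequence is eventually periodic: after a pre-period of length 5 it cycles with period 3.
For n ≥ 6, b[n] depends only on (n - 6) mod 3. (215 - 6) mod 3 = 2, so b[215] = b[8] = 0.

0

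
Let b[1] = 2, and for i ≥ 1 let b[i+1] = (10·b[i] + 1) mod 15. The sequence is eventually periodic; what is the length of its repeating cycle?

3

b[1] = 2, b[2] = 6, b[3] = 1, b[4] = 11, b[5] = 6.
Since b[5] = b[2] = 6, the sequence is eventually periodic: after a pre-period of length 1 it cycles with period 3.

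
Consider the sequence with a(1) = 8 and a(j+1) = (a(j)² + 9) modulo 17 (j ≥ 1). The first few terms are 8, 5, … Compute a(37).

9

Computing terms: a(1) = 8; a(2) = 5; a(3) = 0; a(4) = 9; a(5) = 5.
Since a(5) = a(2) = 5, the sequence is eventually periodic: after a pre-period of length 1 it cycles with period 3.
For j ≥ 2, a(j) depends only on (j - 2) mod 3. (37 - 2) mod 3 = 2, so a(37) = a(4) = 9.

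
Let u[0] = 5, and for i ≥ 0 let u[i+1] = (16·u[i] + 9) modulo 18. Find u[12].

5

We have u[0] = 5, u[1] = 17, u[2] = 11, u[3] = 5.
Since u[3] = u[0] = 5, the sequence is periodic with period 3.
So u[12] = u[0 + ((12-0) mod 3)] = u[0] = 5.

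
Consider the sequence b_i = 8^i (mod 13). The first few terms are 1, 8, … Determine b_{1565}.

8

Computing terms: b_0 = 1; b_1 = 8; b_2 = 12; b_3 = 5; b_4 = 1.
The sequence repeats with period 4.
So b_{1565} = b_{0 + ((1565-0) mod 4)} = b_1 = 8.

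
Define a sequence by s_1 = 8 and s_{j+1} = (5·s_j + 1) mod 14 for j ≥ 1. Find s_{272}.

13

Computing terms: s_1 = 8,  s_2 = 13,  s_3 = 10,  s_4 = 9,  s_5 = 4,  s_6 = 7,  s_7 = 8.
Since s_7 = s_1 = 8, the sequence is periodic with period 6.
(272 - 1) mod 6 = 1, so s_{272} = s_2 = 13.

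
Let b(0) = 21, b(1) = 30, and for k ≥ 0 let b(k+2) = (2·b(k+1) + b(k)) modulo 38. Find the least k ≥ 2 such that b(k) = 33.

14

Computing terms: b(0) = 21, b(1) = 30, b(2) = 5, b(3) = 2, b(4) = 9, b(5) = 20, b(6) = 11, b(7) = 4, b(8) = 19, b(9) = 4, b(10) = 27, b(11) = 20, b(12) = 29, b(13) = 2, b(14) = 33, b(15) = 30, b(16) = 17, b(17) = 26, b(18) = 31, b(19) = 12, b(20) = 17, b(21) = 8, b(22) = 33, b(23) = 36, b(24) = 29, b(25) = 18, b(26) = 27, b(27) = 34, b(28) = 19, b(29) = 34, b(30) = 11, b(31) = 18, b(32) = 9, b(33) = 36, b(34) = 5, b(35) = 8, b(36) = 21, b(37) = 12, b(38) = 7, b(39) = 26, b(40) = 21, b(41) = 30.
Since (b(40), b(41)) = (b(0), b(1)) = (21, 30) (two consecutive terms determine the rest), the sequence is periodic with period 40.
The value 33 first appears (with k ≥ 2) at b(14).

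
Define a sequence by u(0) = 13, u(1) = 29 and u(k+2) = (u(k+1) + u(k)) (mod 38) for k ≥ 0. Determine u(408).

13

Computing terms: u(0) = 13; u(1) = 29; u(2) = 4; u(3) = 33; u(4) = 37; u(5) = 32; u(6) = 31; u(7) = 25; u(8) = 18; u(9) = 5; u(10) = 23; u(11) = 28; u(12) = 13; u(13) = 3; u(14) = 16; u(15) = 19; u(16) = 35; u(17) = 16; u(18) = 13; u(19) = 29.
Since (u(18), u(19)) = (u(0), u(1)) = (13, 29) (two consecutive terms determine the rest), the sequence is periodic with period 18.
So u(408) = u(0 + ((408-0) mod 18)) = u(12) = 13.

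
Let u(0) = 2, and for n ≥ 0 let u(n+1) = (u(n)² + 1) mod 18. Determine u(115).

5

u(0) = 2,  u(1) = 5,  u(2) = 8,  u(3) = 11,  u(4) = 14,  u(5) = 17,  u(6) = 2.
The sequence repeats with period 6.
So u(115) = u(0 + ((115-0) mod 6)) = u(1) = 5.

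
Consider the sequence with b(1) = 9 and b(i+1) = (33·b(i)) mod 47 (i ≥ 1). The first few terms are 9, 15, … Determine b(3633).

7

Computing terms: b(1) = 9, b(2) = 15, b(3) = 25, b(4) = 26, b(5) = 12, b(6) = 20, b(7) = 2, b(8) = 19, b(9) = 16, b(10) = 11, b(11) = 34, b(12) = 41, b(13) = 37, b(14) = 46, b(15) = 14, b(16) = 39, b(17) = 18, b(18) = 30, b(19) = 3, b(20) = 5, b(21) = 24, b(22) = 40, b(23) = 4, b(24) = 38, b(25) = 32, b(26) = 22, b(27) = 21, b(28) = 35, b(29) = 27, b(30) = 45, b(31) = 28, b(32) = 31, b(33) = 36, b(34) = 13, b(35) = 6, b(36) = 10, b(37) = 1, b(38) = 33, b(39) = 8, b(40) = 29, b(41) = 17, b(42) = 44, b(43) = 42, b(44) = 23, b(45) = 7, b(46) = 43, b(47) = 9.
Since b(47) = b(1) = 9, the sequence is periodic with period 46.
So b(3633) = b(1 + ((3633-1) mod 46)) = b(45) = 7.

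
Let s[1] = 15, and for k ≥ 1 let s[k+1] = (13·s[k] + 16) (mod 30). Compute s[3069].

Computing terms: s[1] = 15,  s[2] = 1,  s[3] = 29,  s[4] = 3,  s[5] = 25,  s[6] = 11,  s[7] = 9,  s[8] = 13,  s[9] = 5,  s[10] = 21,  s[11] = 19,  s[12] = 23,  s[13] = 15.
Since s[13] = s[1] = 15, the sequence is periodic with period 12.
(3069 - 1) mod 12 = 8, so s[3069] = s[9] = 5.

5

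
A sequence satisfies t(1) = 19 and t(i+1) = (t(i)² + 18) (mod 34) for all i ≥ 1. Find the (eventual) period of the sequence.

Computing terms: t(1) = 19,  t(2) = 5,  t(3) = 9,  t(4) = 31,  t(5) = 27,  t(6) = 33,  t(7) = 19.
Since t(7) = t(1) = 19, the sequence is periodic with period 6.

6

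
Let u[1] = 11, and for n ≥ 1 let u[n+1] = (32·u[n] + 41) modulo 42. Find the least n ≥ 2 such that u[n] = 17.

3

We have u[1] = 11; u[2] = 15; u[3] = 17; u[4] = 39; u[5] = 29; u[6] = 3; u[7] = 11.
Since u[7] = u[1] = 11, the sequence is periodic with period 6.
The value 17 first appears (with n ≥ 2) at u[3].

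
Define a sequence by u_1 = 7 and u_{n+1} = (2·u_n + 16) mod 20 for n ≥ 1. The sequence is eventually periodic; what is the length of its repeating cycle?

4

Listing terms: u_1 = 7; u_2 = 10; u_3 = 16; u_4 = 8; u_5 = 12; u_6 = 0; u_7 = 16.
Since u_7 = u_3 = 16, the sequence is eventually periodic: after a pre-period of length 2 it cycles with period 4.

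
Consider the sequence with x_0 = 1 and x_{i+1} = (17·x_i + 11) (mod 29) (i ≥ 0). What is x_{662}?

Computing terms: x_0 = 1; x_1 = 28; x_2 = 23; x_3 = 25; x_4 = 1.
Since x_4 = x_0 = 1, the sequence is periodic with period 4.
(662 - 0) mod 4 = 2, so x_{662} = x_2 = 23.

23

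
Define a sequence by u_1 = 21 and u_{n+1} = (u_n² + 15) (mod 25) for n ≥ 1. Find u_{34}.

6

Computing terms: u_1 = 21; u_2 = 6; u_3 = 1; u_4 = 16; u_5 = 21.
Since u_5 = u_1 = 21, the sequence is periodic with period 4.
So u_{34} = u_{1 + ((34-1) mod 4)} = u_2 = 6.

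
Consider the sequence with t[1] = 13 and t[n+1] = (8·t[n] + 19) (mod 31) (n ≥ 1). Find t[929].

Computing terms: t[1] = 13, t[2] = 30, t[3] = 11, t[4] = 14, t[5] = 7, t[6] = 13.
Since t[6] = t[1] = 13, the sequence is periodic with period 5.
(929 - 1) mod 5 = 3, so t[929] = t[4] = 14.

14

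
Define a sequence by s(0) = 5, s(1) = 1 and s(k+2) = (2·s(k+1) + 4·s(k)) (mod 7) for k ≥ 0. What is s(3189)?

0

We have s(0) = 5,  s(1) = 1,  s(2) = 1,  s(3) = 6,  s(4) = 2,  s(5) = 0,  s(6) = 1,  s(7) = 2,  s(8) = 1,  s(9) = 3,  s(10) = 3,  s(11) = 4,  s(12) = 6,  s(13) = 0,  s(14) = 3,  s(15) = 6,  s(16) = 3,  s(17) = 2,  s(18) = 2,  s(19) = 5,  s(20) = 4,  s(21) = 0,  s(22) = 2,  s(23) = 4,  s(24) = 2,  s(25) = 6,  s(26) = 6,  s(27) = 1,  s(28) = 5,  s(29) = 0,  s(30) = 6,  s(31) = 5,  s(32) = 6,  s(33) = 4,  s(34) = 4,  s(35) = 3,  s(36) = 1,  s(37) = 0,  s(38) = 4,  s(39) = 1,  s(40) = 4,  s(41) = 5,  s(42) = 5,  s(43) = 2,  s(44) = 3,  s(45) = 0,  s(46) = 5,  s(47) = 3,  s(48) = 5,  s(49) = 1.
Since (s(48), s(49)) = (s(0), s(1)) = (5, 1) (two consecutive terms determine the rest), the sequence is periodic with period 48.
So s(3189) = s(0 + ((3189-0) mod 48)) = s(21) = 0.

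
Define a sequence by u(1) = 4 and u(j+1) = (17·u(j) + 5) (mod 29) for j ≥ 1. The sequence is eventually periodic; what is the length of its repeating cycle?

4

u(1) = 4,  u(2) = 15,  u(3) = 28,  u(4) = 17,  u(5) = 4.
The sequence repeats with period 4.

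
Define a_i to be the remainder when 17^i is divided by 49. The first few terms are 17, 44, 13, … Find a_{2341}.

a_1 = 17, a_2 = 44, a_3 = 13, a_4 = 25, a_5 = 33, a_6 = 22, a_7 = 31, a_8 = 37, a_9 = 41, a_{10} = 11, a_{11} = 40, a_{12} = 43, a_{13} = 45, a_{14} = 30, a_{15} = 20, a_{16} = 46, a_{17} = 47, a_{18} = 15, a_{19} = 10, a_{20} = 23, a_{21} = 48, a_{22} = 32, a_{23} = 5, a_{24} = 36, a_{25} = 24, a_{26} = 16, a_{27} = 27, a_{28} = 18, a_{29} = 12, a_{30} = 8, a_{31} = 38, a_{32} = 9, a_{33} = 6, a_{34} = 4, a_{35} = 19, a_{36} = 29, a_{37} = 3, a_{38} = 2, a_{39} = 34, a_{40} = 39, a_{41} = 26, a_{42} = 1, a_{43} = 17.
The sequence repeats with period 42.
So a_{2341} = a_{1 + ((2341-1) mod 42)} = a_{31} = 38.

38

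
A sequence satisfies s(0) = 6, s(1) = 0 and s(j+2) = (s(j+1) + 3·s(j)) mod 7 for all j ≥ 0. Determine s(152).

s(0) = 6,  s(1) = 0,  s(2) = 4,  s(3) = 4,  s(4) = 2,  s(5) = 0,  s(6) = 6,  s(7) = 6,  s(8) = 3,  s(9) = 0,  s(10) = 2,  s(11) = 2,  s(12) = 1,  s(13) = 0,  s(14) = 3,  s(15) = 3,  s(16) = 5,  s(17) = 0,  s(18) = 1,  s(19) = 1,  s(20) = 4,  s(21) = 0,  s(22) = 5,  s(23) = 5,  s(24) = 6,  s(25) = 0.
Since (s(24), s(25)) = (s(0), s(1)) = (6, 0) (two consecutive terms determine the rest), the sequence is periodic with period 24.
(152 - 0) mod 24 = 8, so s(152) = s(8) = 3.

3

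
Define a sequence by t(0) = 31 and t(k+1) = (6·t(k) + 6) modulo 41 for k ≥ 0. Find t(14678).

35

Computing terms: t(0) = 31; t(1) = 28; t(2) = 10; t(3) = 25; t(4) = 33; t(5) = 40; t(6) = 0; t(7) = 6; t(8) = 1; t(9) = 12; t(10) = 37; t(11) = 23; t(12) = 21; t(13) = 9; t(14) = 19; t(15) = 38; t(16) = 29; t(17) = 16; t(18) = 20; t(19) = 3; t(20) = 24; t(21) = 27; t(22) = 4; t(23) = 30; t(24) = 22; t(25) = 15; t(26) = 14; t(27) = 8; t(28) = 13; t(29) = 2; t(30) = 18; t(31) = 32; t(32) = 34; t(33) = 5; t(34) = 36; t(35) = 17; t(36) = 26; t(37) = 39; t(38) = 35; t(39) = 11; t(40) = 31.
The sequence repeats with period 40.
So t(14678) = t(0 + ((14678-0) mod 40)) = t(38) = 35.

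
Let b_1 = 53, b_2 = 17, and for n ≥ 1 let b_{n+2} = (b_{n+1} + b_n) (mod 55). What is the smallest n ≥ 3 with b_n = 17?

We have b_1 = 53, b_2 = 17, b_3 = 15, b_4 = 32, b_5 = 47, b_6 = 24, b_7 = 16, b_8 = 40, b_9 = 1, b_{10} = 41, b_{11} = 42, b_{12} = 28, b_{13} = 15, b_{14} = 43, b_{15} = 3, b_{16} = 46, b_{17} = 49, b_{18} = 40, b_{19} = 34, b_{20} = 19, b_{21} = 53, b_{22} = 17.
The sequence repeats with period 20.
The value 17 next appears (with n ≥ 3) at b_{22}.

22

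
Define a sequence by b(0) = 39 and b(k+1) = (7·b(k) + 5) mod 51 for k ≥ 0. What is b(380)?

7

Listing terms: b(0) = 39,  b(1) = 23,  b(2) = 13,  b(3) = 45,  b(4) = 14,  b(5) = 1,  b(6) = 12,  b(7) = 38,  b(8) = 16,  b(9) = 15,  b(10) = 8,  b(11) = 10,  b(12) = 24,  b(13) = 20,  b(14) = 43,  b(15) = 0,  b(16) = 5,  b(17) = 40,  b(18) = 30,  b(19) = 11,  b(20) = 31,  b(21) = 18,  b(22) = 29,  b(23) = 4,  b(24) = 33,  b(25) = 32,  b(26) = 25,  b(27) = 27,  b(28) = 41,  b(29) = 37,  b(30) = 9,  b(31) = 17,  b(32) = 22,  b(33) = 6,  b(34) = 47,  b(35) = 28,  b(36) = 48,  b(37) = 35,  b(38) = 46,  b(39) = 21,  b(40) = 50,  b(41) = 49,  b(42) = 42,  b(43) = 44,  b(44) = 7,  b(45) = 3,  b(46) = 26,  b(47) = 34,  b(48) = 39.
The sequence repeats with period 48.
(380 - 0) mod 48 = 44, so b(380) = b(44) = 7.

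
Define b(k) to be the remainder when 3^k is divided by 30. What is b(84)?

21

b(0) = 1,  b(1) = 3,  b(2) = 9,  b(3) = 27,  b(4) = 21,  b(5) = 3.
Since b(5) = b(1) = 3, the sequence is eventually periodic: after a pre-period of length 1 it cycles with period 4.
For k ≥ 1, b(k) depends only on (k - 1) mod 4. (84 - 1) mod 4 = 3, so b(84) = b(4) = 21.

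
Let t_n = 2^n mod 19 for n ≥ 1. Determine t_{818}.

9

Listing terms: t_1 = 2; t_2 = 4; t_3 = 8; t_4 = 16; t_5 = 13; t_6 = 7; t_7 = 14; t_8 = 9; t_9 = 18; t_{10} = 17; t_{11} = 15; t_{12} = 11; t_{13} = 3; t_{14} = 6; t_{15} = 12; t_{16} = 5; t_{17} = 10; t_{18} = 1; t_{19} = 2.
The sequence repeats with period 18.
So t_{818} = t_{1 + ((818-1) mod 18)} = t_8 = 9.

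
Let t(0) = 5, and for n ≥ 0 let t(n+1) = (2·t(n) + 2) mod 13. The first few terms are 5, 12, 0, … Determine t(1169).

We have t(0) = 5,  t(1) = 12,  t(2) = 0,  t(3) = 2,  t(4) = 6,  t(5) = 1,  t(6) = 4,  t(7) = 10,  t(8) = 9,  t(9) = 7,  t(10) = 3,  t(11) = 8,  t(12) = 5.
The sequence repeats with period 12.
(1169 - 0) mod 12 = 5, so t(1169) = t(5) = 1.

1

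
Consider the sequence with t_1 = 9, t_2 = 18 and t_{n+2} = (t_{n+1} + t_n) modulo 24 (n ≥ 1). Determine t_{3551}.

0

t_1 = 9,  t_2 = 18,  t_3 = 3,  t_4 = 21,  t_5 = 0,  t_6 = 21,  t_7 = 21,  t_8 = 18,  t_9 = 15,  t_{10} = 9,  t_{11} = 0,  t_{12} = 9,  t_{13} = 9,  t_{14} = 18.
The sequence repeats with period 12.
(3551 - 1) mod 12 = 10, so t_{3551} = t_{11} = 0.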